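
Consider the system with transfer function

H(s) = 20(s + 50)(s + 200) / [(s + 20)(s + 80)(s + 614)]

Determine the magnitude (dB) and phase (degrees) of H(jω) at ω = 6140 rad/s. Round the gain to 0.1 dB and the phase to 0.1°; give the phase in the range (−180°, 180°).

-49.8 dB, -85.7°

At s = jω = j6140:
zero (s+50): 50 + j6140 → |·| = √(50²+6140²) = √37702100 ≈ 6140.2, ∠ = arctan(6140/50) ≈ 89.53°
zero (s+200): 200 + j6140 → |·| = √(200²+6140²) = √37739600 ≈ 6143.3, ∠ = arctan(6140/200) ≈ 88.13°
pole (s+20): 20 + j6140 → |·| = √(20²+6140²) = √37700000 ≈ 6140, ∠ = arctan(6140/20) ≈ 89.81°
pole (s+80): 80 + j6140 → |·| = √(80²+6140²) = √37706000 ≈ 6140.5, ∠ = arctan(6140/80) ≈ 89.25°
pole (s+614): 614 + j6140 → |·| = √(614²+6140²) = √38076596 ≈ 6170.6, ∠ = arctan(6140/614) ≈ 84.29°
|H| = 20 · 3.7721e+07 / 2.3265e+11 ≈ 0.0032427
Gain = 20 log₁₀(0.0032427) ≈ -49.78 dB
∠H = 177.66° − 263.35° = -85.69°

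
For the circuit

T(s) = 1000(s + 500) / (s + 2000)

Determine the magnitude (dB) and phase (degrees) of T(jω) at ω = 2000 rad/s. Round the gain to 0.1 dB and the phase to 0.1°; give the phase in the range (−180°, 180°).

At s = jω = j2000:
zero (s+500): 500 + j2000 → |·| = √(500²+2000²) = √4250000 ≈ 2061.6, ∠ = arctan(2000/500) ≈ 75.96°
pole (s+2000): 2000 + j2000 → |·| = √(2000²+2000²) = √8000000 ≈ 2828.4, ∠ = arctan(2000/2000) ≈ 45.00°
|T| = 1000 · 2061.6 / 2828.4 ≈ 728.89
Gain = 20 log₁₀(728.89) ≈ 57.25 dB
∠T = 75.96° − 45.00° = 30.96°

57.3 dB, 31.0°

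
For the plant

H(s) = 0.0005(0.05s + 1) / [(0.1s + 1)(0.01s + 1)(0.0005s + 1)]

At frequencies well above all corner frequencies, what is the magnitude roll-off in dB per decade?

-40 dB/decade

Each pole contributes −20 dB/decade at high frequency; each zero contributes +20 dB/decade.
Net: 1 zero(s) − 3 pole(s) → -40 dB/decade.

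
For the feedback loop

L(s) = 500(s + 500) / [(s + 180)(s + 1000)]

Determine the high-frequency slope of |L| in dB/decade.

-20 dB/decade

Each pole contributes −20 dB/decade at high frequency; each zero contributes +20 dB/decade.
Net: 1 zero(s) − 2 pole(s) → -20 dB/decade.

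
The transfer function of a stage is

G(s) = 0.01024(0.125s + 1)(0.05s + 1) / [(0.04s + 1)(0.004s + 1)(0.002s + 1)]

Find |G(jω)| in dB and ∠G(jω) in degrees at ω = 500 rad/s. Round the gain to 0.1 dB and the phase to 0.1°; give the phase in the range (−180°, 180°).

-11.9 dB, -18.8°

At ω = 500 rad/s:
zero (1 + j500·0.125) = 1 + j62.5 → |·| ≈ 62.508, ∠ ≈ 89.08°
zero (1 + j500·0.05) = 1 + j25 → |·| ≈ 25.02, ∠ ≈ 87.71°
pole (1 + j500·0.04) = 1 + j20 → |·| ≈ 20.025, ∠ ≈ 87.14°
pole (1 + j500·0.004) = 1 + j2 → |·| ≈ 2.2361, ∠ ≈ 63.43°
pole (1 + j500·0.002) = 1 + j1 → |·| ≈ 1.4142, ∠ ≈ 45.00°
|G| = 0.01024 · 62.508 · 25.02 / (20.025 · 2.2361 · 1.4142) ≈ 0.2529
Gain = 20 log₁₀(0.2529) ≈ -11.94 dB
∠G = (89.08° + 87.71°) − (87.14° + 63.43° + 45.00°) = -18.78°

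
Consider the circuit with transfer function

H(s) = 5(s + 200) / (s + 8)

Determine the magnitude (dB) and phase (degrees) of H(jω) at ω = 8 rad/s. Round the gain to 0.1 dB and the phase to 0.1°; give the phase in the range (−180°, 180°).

38.9 dB, -42.7°

At s = jω = j8:
zero (s+200): 200 + j8 → |·| = √(200²+8²) = √40064 ≈ 200.16, ∠ = arctan(8/200) ≈ 2.29°
pole (s+8): 8 + j8 → |·| = √(8²+8²) = √128 ≈ 11.314, ∠ = arctan(8/8) ≈ 45.00°
|H| = 5 · 200.16 / 11.314 ≈ 88.457
Gain = 20 log₁₀(88.457) ≈ 38.93 dB
∠H = 2.29° − 45.00° = -42.71°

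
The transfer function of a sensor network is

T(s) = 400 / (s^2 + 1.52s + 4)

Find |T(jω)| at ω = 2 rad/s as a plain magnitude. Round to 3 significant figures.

At s = jω = j2:
quadratic: (j2)² + 1.52·j2 + 4 = 0 + j3.04 → |·| ≈ 3.04, ∠ ≈ 90.00°
|T| = 400 / 3.04 ≈ 131.58

132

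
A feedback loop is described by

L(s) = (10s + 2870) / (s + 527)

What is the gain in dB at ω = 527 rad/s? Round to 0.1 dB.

Substitute s = j527:
Numerator: 10(j527) + 2870 = 2870 + j5270
Denominator: (j527) + 527 = 527 + j527
|N| = √(2870² + 5270²) ≈ 6000.8, ∠N ≈ 61.43°
|D| = √(527² + 527²) ≈ 745.29, ∠D ≈ 45.00°
|L| = 6000.8 / 745.29 ≈ 8.0516
Gain = 20 log₁₀(8.0516) ≈ 18.12 dB

18.1 dB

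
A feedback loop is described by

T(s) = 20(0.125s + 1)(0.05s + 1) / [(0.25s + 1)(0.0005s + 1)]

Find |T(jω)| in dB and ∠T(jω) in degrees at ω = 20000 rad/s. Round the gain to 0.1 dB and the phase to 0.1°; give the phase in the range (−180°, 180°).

60.0 dB, 5.6°

At ω = 20000 rad/s:
zero (1 + j20000·0.125) = 1 + j2500 → |·| ≈ 2500, ∠ ≈ 89.98°
zero (1 + j20000·0.05) = 1 + j1000 → |·| ≈ 1000, ∠ ≈ 89.94°
pole (1 + j20000·0.25) = 1 + j5000 → |·| ≈ 5000, ∠ ≈ 89.99°
pole (1 + j20000·0.0005) = 1 + j10 → |·| ≈ 10.05, ∠ ≈ 84.29°
|T| = 20 · 2500 · 1000 / (5000 · 10.05) ≈ 995.02
Gain = 20 log₁₀(995.02) ≈ 59.96 dB
∠T = (89.98° + 89.94°) − (89.99° + 84.29°) = 5.64°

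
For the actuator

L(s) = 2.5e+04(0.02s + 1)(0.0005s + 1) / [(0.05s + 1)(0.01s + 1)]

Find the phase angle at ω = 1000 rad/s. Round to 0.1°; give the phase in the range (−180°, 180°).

At ω = 1000 rad/s:
zero (1 + j1000·0.02) = 1 + j20 → |·| ≈ 20.025, ∠ ≈ 87.14°
zero (1 + j1000·0.0005) = 1 + j0.5 → |·| ≈ 1.118, ∠ ≈ 26.57°
pole (1 + j1000·0.05) = 1 + j50 → |·| ≈ 50.01, ∠ ≈ 88.85°
pole (1 + j1000·0.01) = 1 + j10 → |·| ≈ 10.05, ∠ ≈ 84.29°
∠L = (87.14° + 26.57°) − (88.85° + 84.29°) = -59.43°

-59.4°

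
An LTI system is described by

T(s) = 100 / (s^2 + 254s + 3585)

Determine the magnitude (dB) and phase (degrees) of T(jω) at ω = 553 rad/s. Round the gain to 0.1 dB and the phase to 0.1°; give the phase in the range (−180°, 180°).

Substitute s = j553:
Numerator: 100 = 100 + j0
Denominator: (j553)^2 + 254(j553) + 3585 = -302224 + j140462
|N| = √(100² + 0²) ≈ 100, ∠N ≈ 0.00°
|D| = √(302224² + 140462²) ≈ 3.3327e+05, ∠D ≈ 155.07°
|T| = 100 / 3.3327e+05 ≈ 0.00030006
Gain = 20 log₁₀(0.00030006) ≈ -70.46 dB
∠T = 0.00° − 155.07° = -155.07°

-70.5 dB, -155.1°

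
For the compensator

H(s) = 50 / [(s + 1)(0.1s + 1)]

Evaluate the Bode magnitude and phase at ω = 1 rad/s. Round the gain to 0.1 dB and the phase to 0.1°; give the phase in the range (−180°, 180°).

30.9 dB, -50.7°

At ω = 1 rad/s:
pole (1 + j1·1) = 1 + j1 → |·| ≈ 1.4142, ∠ ≈ 45.00°
pole (1 + j1·0.1) = 1 + j0.1 → |·| ≈ 1.005, ∠ ≈ 5.71°
|H| = 50 · 1 / (1.4142 · 1.005) ≈ 35.18
Gain = 20 log₁₀(35.18) ≈ 30.93 dB
∠H = (0°) − (45.00° + 5.71°) = -50.71°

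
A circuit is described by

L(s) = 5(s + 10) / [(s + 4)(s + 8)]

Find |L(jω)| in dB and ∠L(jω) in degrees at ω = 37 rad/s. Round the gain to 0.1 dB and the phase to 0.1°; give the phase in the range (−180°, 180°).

At s = jω = j37:
zero (s+10): 10 + j37 → |·| = √(10²+37²) = √1469 ≈ 38.328, ∠ = arctan(37/10) ≈ 74.88°
pole (s+4): 4 + j37 → |·| = √(4²+37²) = √1385 ≈ 37.216, ∠ = arctan(37/4) ≈ 83.83°
pole (s+8): 8 + j37 → |·| = √(8²+37²) = √1433 ≈ 37.855, ∠ = arctan(37/8) ≈ 77.80°
|L| = 5 · 38.328 / 1408.8 ≈ 0.13603
Gain = 20 log₁₀(0.13603) ≈ -17.33 dB
∠L = 74.88° − 161.63° = -86.75°

-17.3 dB, -86.8°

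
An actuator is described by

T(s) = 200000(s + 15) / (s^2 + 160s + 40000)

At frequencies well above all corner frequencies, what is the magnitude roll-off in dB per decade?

-20 dB/decade

Each pole contributes −20 dB/decade at high frequency; each zero contributes +20 dB/decade.
Net: 1 zero(s) − 2 pole(s) → -20 dB/decade.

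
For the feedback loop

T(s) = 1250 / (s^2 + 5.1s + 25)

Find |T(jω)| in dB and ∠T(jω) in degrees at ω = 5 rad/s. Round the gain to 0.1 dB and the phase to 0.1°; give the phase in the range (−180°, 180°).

At s = jω = j5:
quadratic: (j5)² + 5.1·j5 + 25 = 0 + j25.5 → |·| ≈ 25.5, ∠ ≈ 90.00°
|T| = 1250 / 25.5 ≈ 49.02
Gain = 20 log₁₀(49.02) ≈ 33.81 dB
∠T = 0.00° − 90.00° = -90.00°

33.8 dB, -90.0°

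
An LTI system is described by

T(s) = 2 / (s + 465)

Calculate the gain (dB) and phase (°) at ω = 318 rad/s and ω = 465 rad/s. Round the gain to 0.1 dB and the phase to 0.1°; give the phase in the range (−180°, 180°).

ω = 318: -49.0 dB, -34.4°; ω = 465: -50.3 dB, -45.0°

Substitute s = j318:
Numerator: 2 = 2 + j0
Denominator: (j318) + 465 = 465 + j318
|N| = √(2² + 0²) ≈ 2, ∠N ≈ 0.00°
|D| = √(465² + 318²) ≈ 563.34, ∠D ≈ 34.37°
|T| = 2 / 563.34 ≈ 0.0035503
Gain = 20 log₁₀(0.0035503) ≈ -48.99 dB
∠T = 0.00° − 34.37° = -34.37°

Substitute s = j465:
Numerator: 2 = 2 + j0
Denominator: (j465) + 465 = 465 + j465
|N| = √(2² + 0²) ≈ 2, ∠N ≈ 0.00°
|D| = √(465² + 465²) ≈ 657.61, ∠D ≈ 45.00°
|T| = 2 / 657.61 ≈ 0.0030413
Gain = 20 log₁₀(0.0030413) ≈ -50.34 dB
∠T = 0.00° − 45.00° = -45.00°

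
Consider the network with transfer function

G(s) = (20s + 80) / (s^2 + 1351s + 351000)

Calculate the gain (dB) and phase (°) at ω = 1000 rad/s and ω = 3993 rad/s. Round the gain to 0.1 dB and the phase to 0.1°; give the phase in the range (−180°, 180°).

ω = 1000: -37.5 dB, -25.9°; ω = 3993: -46.3 dB, -71.0°

Substitute s = j1000:
Numerator: 20(j1000) + 80 = 80 + j20000
Denominator: (j1000)^2 + 1351(j1000) + 351000 = -649000 + j1351000
|N| = √(80² + 20000²) ≈ 20000, ∠N ≈ 89.77°
|D| = √(649000² + 1351000²) ≈ 1.4988e+06, ∠D ≈ 115.66°
|G| = 20000 / 1.4988e+06 ≈ 0.013344
Gain = 20 log₁₀(0.013344) ≈ -37.49 dB
∠G = 89.77° − 115.66° = -25.89°

Substitute s = j3993:
Numerator: 20(j3993) + 80 = 80 + j79860
Denominator: (j3993)^2 + 1351(j3993) + 351000 = -15593049 + j5394543
|N| = √(80² + 79860²) ≈ 79860, ∠N ≈ 89.94°
|D| = √(15593049² + 5394543²) ≈ 1.65e+07, ∠D ≈ 160.92°
|G| = 79860 / 1.65e+07 ≈ 0.00484
Gain = 20 log₁₀(0.00484) ≈ -46.30 dB
∠G = 89.94° − 160.92° = -70.98°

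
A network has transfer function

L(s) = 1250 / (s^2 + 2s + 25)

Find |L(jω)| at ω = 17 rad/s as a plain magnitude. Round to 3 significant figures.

4.70

At s = jω = j17:
quadratic: (j17)² + 2·j17 + 25 = -264 + j34 → |·| ≈ 266.18, ∠ ≈ 172.66°
|L| = 1250 / 266.18 ≈ 4.6961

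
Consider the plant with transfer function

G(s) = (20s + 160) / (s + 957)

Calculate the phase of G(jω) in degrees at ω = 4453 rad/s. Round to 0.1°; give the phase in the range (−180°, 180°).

12.0°

Substitute s = j4453:
Numerator: 20(j4453) + 160 = 160 + j89060
Denominator: (j4453) + 957 = 957 + j4453
|N| = √(160² + 89060²) ≈ 89060, ∠N ≈ 89.90°
|D| = √(957² + 4453²) ≈ 4554.7, ∠D ≈ 77.87°
∠G = 89.90° − 77.87° = 12.03°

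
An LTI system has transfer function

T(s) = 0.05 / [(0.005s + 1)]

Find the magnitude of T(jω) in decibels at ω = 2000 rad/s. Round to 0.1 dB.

At ω = 2000 rad/s:
pole (1 + j2000·0.005) = 1 + j10 → |·| ≈ 10.05, ∠ ≈ 84.29°
|T| = 0.05 · 1 / (10.05) ≈ 0.0049751
Gain = 20 log₁₀(0.0049751) ≈ -46.06 dB

-46.1 dB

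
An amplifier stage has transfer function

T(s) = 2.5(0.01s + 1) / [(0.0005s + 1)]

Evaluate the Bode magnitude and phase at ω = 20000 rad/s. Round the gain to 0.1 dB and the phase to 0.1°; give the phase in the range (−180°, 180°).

33.9 dB, 5.4°

At ω = 20000 rad/s:
zero (1 + j20000·0.01) = 1 + j200 → |·| ≈ 200, ∠ ≈ 89.71°
pole (1 + j20000·0.0005) = 1 + j10 → |·| ≈ 10.05, ∠ ≈ 84.29°
|T| = 2.5 · 200 / (10.05) ≈ 49.751
Gain = 20 log₁₀(49.751) ≈ 33.94 dB
∠T = (89.71°) − (84.29°) = 5.42°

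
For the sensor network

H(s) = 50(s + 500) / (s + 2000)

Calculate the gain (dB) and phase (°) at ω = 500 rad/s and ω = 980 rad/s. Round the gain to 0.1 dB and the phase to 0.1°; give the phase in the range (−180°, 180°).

ω = 500: 24.7 dB, 31.0°; ω = 980: 27.9 dB, 36.9°

At s = jω = j500:
zero (s+500): 500 + j500 → |·| = √(500²+500²) = √500000 ≈ 707.11, ∠ = arctan(500/500) ≈ 45.00°
pole (s+2000): 2000 + j500 → |·| = √(2000²+500²) = √4250000 ≈ 2061.6, ∠ = arctan(500/2000) ≈ 14.04°
|H| = 50 · 707.11 / 2061.6 ≈ 17.15
Gain = 20 log₁₀(17.15) ≈ 24.69 dB
∠H = 45.00° − 14.04° = 30.96°

At s = jω = j980:
zero (s+500): 500 + j980 → |·| = √(500²+980²) = √1210400 ≈ 1100.2, ∠ = arctan(980/500) ≈ 62.97°
pole (s+2000): 2000 + j980 → |·| = √(2000²+980²) = √4960400 ≈ 2227.2, ∠ = arctan(980/2000) ≈ 26.10°
|H| = 50 · 1100.2 / 2227.2 ≈ 24.699
Gain = 20 log₁₀(24.699) ≈ 27.85 dB
∠H = 62.97° − 26.10° = 36.87°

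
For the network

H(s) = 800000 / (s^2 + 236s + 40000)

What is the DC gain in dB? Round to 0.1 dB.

26.0 dB

H(0) = 800000 / 40000 = 20
20 log₁₀(20) ≈ 26.02 dB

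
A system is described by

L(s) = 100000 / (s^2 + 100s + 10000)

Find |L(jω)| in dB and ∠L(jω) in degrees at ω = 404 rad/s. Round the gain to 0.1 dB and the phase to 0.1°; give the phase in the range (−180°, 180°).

At s = jω = j404:
quadratic: (j404)² + 100·j404 + 10000 = -153216 + j40400 → |·| ≈ 1.5845e+05, ∠ ≈ 165.23°
|L| = 100000 / 1.5845e+05 ≈ 0.63111
Gain = 20 log₁₀(0.63111) ≈ -4.00 dB
∠L = 0.00° − 165.23° = -165.23°

-4.0 dB, -165.2°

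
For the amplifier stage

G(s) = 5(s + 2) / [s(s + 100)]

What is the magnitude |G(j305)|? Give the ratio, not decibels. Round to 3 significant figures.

At s = jω = j305:
zero (s+2): 2 + j305 → |·| = √(2²+305²) = √93029 ≈ 305.01, ∠ = arctan(305/2) ≈ 89.62°
pole (s+100): 100 + j305 → |·| = √(100²+305²) = √103025 ≈ 320.98, ∠ = arctan(305/100) ≈ 71.85°
pole at origin: |s| = 305, ∠ = 90.00° (in denominator)
|G| = 5 · 305.01 / 97899 ≈ 0.015578

0.0156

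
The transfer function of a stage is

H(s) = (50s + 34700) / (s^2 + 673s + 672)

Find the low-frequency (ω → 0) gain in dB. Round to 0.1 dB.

H(0) = 34700 / 672 ≈ 51.637
20 log₁₀(51.637) ≈ 34.26 dB

34.3 dB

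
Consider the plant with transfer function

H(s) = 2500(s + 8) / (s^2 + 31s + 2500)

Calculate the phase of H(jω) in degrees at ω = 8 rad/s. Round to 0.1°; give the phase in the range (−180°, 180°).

39.2°

At s = jω = j8:
zero (s+8): 8 + j8 → |·| = √(8²+8²) = √128 ≈ 11.314, ∠ = arctan(8/8) ≈ 45.00°
quadratic: (j8)² + 31·j8 + 2500 = 2436 + j248 → |·| ≈ 2448.6, ∠ ≈ 5.81°
∠H = 45.00° − 5.81° = 39.19°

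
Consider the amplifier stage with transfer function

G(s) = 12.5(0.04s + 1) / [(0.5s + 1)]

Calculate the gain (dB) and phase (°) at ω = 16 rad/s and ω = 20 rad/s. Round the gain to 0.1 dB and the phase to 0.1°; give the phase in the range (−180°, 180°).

ω = 16: 5.3 dB, -50.3°; ω = 20: 4.0 dB, -45.6°

At ω = 16 rad/s:
zero (1 + j16·0.04) = 1 + j0.64 → |·| ≈ 1.1873, ∠ ≈ 32.62°
pole (1 + j16·0.5) = 1 + j8 → |·| ≈ 8.0623, ∠ ≈ 82.87°
|G| = 12.5 · 1.1873 / (8.0623) ≈ 1.8408
Gain = 20 log₁₀(1.8408) ≈ 5.30 dB
∠G = (32.62°) − (82.87°) = -50.25°

At ω = 20 rad/s:
zero (1 + j20·0.04) = 1 + j0.8 → |·| ≈ 1.2806, ∠ ≈ 38.66°
pole (1 + j20·0.5) = 1 + j10 → |·| ≈ 10.05, ∠ ≈ 84.29°
|G| = 12.5 · 1.2806 / (10.05) ≈ 1.5928
Gain = 20 log₁₀(1.5928) ≈ 4.04 dB
∠G = (38.66°) − (84.29°) = -45.63°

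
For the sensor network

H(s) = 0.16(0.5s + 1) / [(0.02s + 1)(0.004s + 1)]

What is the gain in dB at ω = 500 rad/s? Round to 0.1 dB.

5.0 dB

At ω = 500 rad/s:
zero (1 + j500·0.5) = 1 + j250 → |·| ≈ 250, ∠ ≈ 89.77°
pole (1 + j500·0.02) = 1 + j10 → |·| ≈ 10.05, ∠ ≈ 84.29°
pole (1 + j500·0.004) = 1 + j2 → |·| ≈ 2.2361, ∠ ≈ 63.43°
|H| = 0.16 · 250 / (10.05 · 2.2361) ≈ 1.7799
Gain = 20 log₁₀(1.7799) ≈ 5.01 dB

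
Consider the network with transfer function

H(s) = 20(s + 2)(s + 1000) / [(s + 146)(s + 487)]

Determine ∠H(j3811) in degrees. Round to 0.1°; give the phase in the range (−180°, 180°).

At s = jω = j3811:
zero (s+2): 2 + j3811 → |·| = √(2²+3811²) = √14523725 ≈ 3811, ∠ = arctan(3811/2) ≈ 89.97°
zero (s+1000): 1000 + j3811 → |·| = √(1000²+3811²) = √15523721 ≈ 3940, ∠ = arctan(3811/1000) ≈ 75.30°
pole (s+146): 146 + j3811 → |·| = √(146²+3811²) = √14545037 ≈ 3813.8, ∠ = arctan(3811/146) ≈ 87.81°
pole (s+487): 487 + j3811 → |·| = √(487²+3811²) = √14760890 ≈ 3842, ∠ = arctan(3811/487) ≈ 82.72°
∠H = 165.27° − 170.53° = -5.26°

-5.3°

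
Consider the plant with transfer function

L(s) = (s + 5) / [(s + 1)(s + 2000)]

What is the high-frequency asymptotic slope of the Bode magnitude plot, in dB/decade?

Each pole contributes −20 dB/decade at high frequency; each zero contributes +20 dB/decade.
Net: 1 zero(s) − 2 pole(s) → -20 dB/decade.

-20 dB/decade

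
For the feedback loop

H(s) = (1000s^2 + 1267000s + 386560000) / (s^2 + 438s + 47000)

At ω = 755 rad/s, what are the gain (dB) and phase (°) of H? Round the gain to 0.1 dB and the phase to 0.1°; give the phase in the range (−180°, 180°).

Substitute s = j755:
Numerator: 1000(j755)^2 + 1267000(j755) + 386560000 = -183465000 + j956585000
Denominator: (j755)^2 + 438(j755) + 47000 = -523025 + j330690
|N| = √(183465000² + 956585000²) ≈ 9.7402e+08, ∠N ≈ 100.86°
|D| = √(523025² + 330690²) ≈ 6.188e+05, ∠D ≈ 147.70°
|H| = 9.7402e+08 / 6.188e+05 ≈ 1574
Gain = 20 log₁₀(1574) ≈ 63.94 dB
∠H = 100.86° − 147.70° = -46.84°

63.9 dB, -46.8°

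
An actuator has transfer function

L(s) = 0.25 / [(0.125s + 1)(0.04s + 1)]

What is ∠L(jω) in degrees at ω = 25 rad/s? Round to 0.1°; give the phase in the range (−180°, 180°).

-117.3°

At ω = 25 rad/s:
pole (1 + j25·0.125) = 1 + j3.125 → |·| ≈ 3.2811, ∠ ≈ 72.26°
pole (1 + j25·0.04) = 1 + j1 → |·| ≈ 1.4142, ∠ ≈ 45.00°
∠L = (0°) − (72.26° + 45.00°) = -117.26°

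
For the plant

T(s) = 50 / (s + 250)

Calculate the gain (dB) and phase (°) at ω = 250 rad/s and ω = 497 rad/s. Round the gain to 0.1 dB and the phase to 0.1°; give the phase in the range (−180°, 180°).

At s = jω = j250:
pole (s+250): 250 + j250 → |·| = √(250²+250²) = √125000 ≈ 353.55, ∠ = arctan(250/250) ≈ 45.00°
|T| = 50 / 353.55 ≈ 0.14142
Gain = 20 log₁₀(0.14142) ≈ -16.99 dB
∠T = 0.00° − 45.00° = -45.00°

At s = jω = j497:
pole (s+250): 250 + j497 → |·| = √(250²+497²) = √309509 ≈ 556.34, ∠ = arctan(497/250) ≈ 63.30°
|T| = 50 / 556.34 ≈ 0.089873
Gain = 20 log₁₀(0.089873) ≈ -20.93 dB
∠T = 0.00° − 63.30° = -63.30°

ω = 250: -17.0 dB, -45.0°; ω = 497: -20.9 dB, -63.3°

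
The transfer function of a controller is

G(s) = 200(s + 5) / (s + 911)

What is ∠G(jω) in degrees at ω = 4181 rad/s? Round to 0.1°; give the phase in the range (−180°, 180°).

12.2°

At s = jω = j4181:
zero (s+5): 5 + j4181 → |·| = √(5²+4181²) = √17480786 ≈ 4181, ∠ = arctan(4181/5) ≈ 89.93°
pole (s+911): 911 + j4181 → |·| = √(911²+4181²) = √18310682 ≈ 4279.1, ∠ = arctan(4181/911) ≈ 77.71°
∠G = 89.93° − 77.71° = 12.22°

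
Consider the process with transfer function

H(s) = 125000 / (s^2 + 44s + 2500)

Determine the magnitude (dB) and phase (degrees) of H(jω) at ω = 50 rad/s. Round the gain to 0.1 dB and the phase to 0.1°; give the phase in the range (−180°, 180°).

35.1 dB, -90.0°

At s = jω = j50:
quadratic: (j50)² + 44·j50 + 2500 = 0 + j2200 → |·| ≈ 2200, ∠ ≈ 90.00°
|H| = 125000 / 2200 ≈ 56.818
Gain = 20 log₁₀(56.818) ≈ 35.09 dB
∠H = 0.00° − 90.00° = -90.00°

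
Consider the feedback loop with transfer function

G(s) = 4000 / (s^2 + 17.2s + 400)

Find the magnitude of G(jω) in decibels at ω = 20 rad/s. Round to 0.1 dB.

At s = jω = j20:
quadratic: (j20)² + 17.2·j20 + 400 = 0 + j344 → |·| ≈ 344, ∠ ≈ 90.00°
|G| = 4000 / 344 ≈ 11.628
Gain = 20 log₁₀(11.628) ≈ 21.31 dB

21.3 dB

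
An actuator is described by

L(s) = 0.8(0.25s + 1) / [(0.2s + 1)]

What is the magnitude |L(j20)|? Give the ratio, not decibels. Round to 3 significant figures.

0.989

At ω = 20 rad/s:
zero (1 + j20·0.25) = 1 + j5 → |·| ≈ 5.099, ∠ ≈ 78.69°
pole (1 + j20·0.2) = 1 + j4 → |·| ≈ 4.1231, ∠ ≈ 75.96°
|L| = 0.8 · 5.099 / (4.1231) ≈ 0.98935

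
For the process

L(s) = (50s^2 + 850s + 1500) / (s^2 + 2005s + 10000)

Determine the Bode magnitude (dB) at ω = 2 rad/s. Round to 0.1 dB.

-14.0 dB

Substitute s = j2:
Numerator: 50(j2)^2 + 850(j2) + 1500 = 1300 + j1700
Denominator: (j2)^2 + 2005(j2) + 10000 = 9996 + j4010
|N| = √(1300² + 1700²) ≈ 2140.1, ∠N ≈ 52.59°
|D| = √(9996² + 4010²) ≈ 10770, ∠D ≈ 21.86°
|L| = 2140.1 / 10770 ≈ 0.19871
Gain = 20 log₁₀(0.19871) ≈ -14.04 dB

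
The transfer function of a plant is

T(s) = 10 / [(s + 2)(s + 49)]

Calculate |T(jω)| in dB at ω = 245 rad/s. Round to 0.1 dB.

-75.7 dB

At s = jω = j245:
pole (s+2): 2 + j245 → |·| = √(2²+245²) = √60029 ≈ 245.01, ∠ = arctan(245/2) ≈ 89.53°
pole (s+49): 49 + j245 → |·| = √(49²+245²) = √62426 ≈ 249.85, ∠ = arctan(245/49) ≈ 78.69°
|T| = 10 / 61216 ≈ 0.00016336
Gain = 20 log₁₀(0.00016336) ≈ -75.74 dB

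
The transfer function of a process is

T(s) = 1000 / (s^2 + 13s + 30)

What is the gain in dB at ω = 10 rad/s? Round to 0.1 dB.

16.6 dB

Substitute s = j10:
Numerator: 1000 = 1000 + j0
Denominator: (j10)^2 + 13(j10) + 30 = -70 + j130
|N| = √(1000² + 0²) ≈ 1000, ∠N ≈ 0.00°
|D| = √(70² + 130²) ≈ 147.65, ∠D ≈ 118.30°
|T| = 1000 / 147.65 ≈ 6.7728
Gain = 20 log₁₀(6.7728) ≈ 16.62 dB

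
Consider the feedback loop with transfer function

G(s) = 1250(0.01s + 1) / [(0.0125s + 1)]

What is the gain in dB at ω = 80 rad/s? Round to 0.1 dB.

At ω = 80 rad/s:
zero (1 + j80·0.01) = 1 + j0.8 → |·| ≈ 1.2806, ∠ ≈ 38.66°
pole (1 + j80·0.0125) = 1 + j1 → |·| ≈ 1.4142, ∠ ≈ 45.00°
|G| = 1250 · 1.2806 / (1.4142) ≈ 1131.9
Gain = 20 log₁₀(1131.9) ≈ 61.08 dB

61.1 dB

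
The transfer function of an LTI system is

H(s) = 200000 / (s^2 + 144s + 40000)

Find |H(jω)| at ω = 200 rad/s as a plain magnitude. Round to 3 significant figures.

6.94

At s = jω = j200:
quadratic: (j200)² + 144·j200 + 40000 = 0 + j28800 → |·| ≈ 28800, ∠ ≈ 90.00°
|H| = 200000 / 28800 ≈ 6.9444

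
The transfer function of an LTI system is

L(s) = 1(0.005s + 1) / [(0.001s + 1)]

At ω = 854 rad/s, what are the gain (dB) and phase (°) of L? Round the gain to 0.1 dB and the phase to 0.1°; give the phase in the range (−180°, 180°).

At ω = 854 rad/s:
zero (1 + j854·0.005) = 1 + j4.27 → |·| ≈ 4.3855, ∠ ≈ 76.82°
pole (1 + j854·0.001) = 1 + j0.854 → |·| ≈ 1.315, ∠ ≈ 40.50°
|L| = 1 · 4.3855 / (1.315) ≈ 3.335
Gain = 20 log₁₀(3.335) ≈ 10.46 dB
∠L = (76.82°) − (40.50°) = 36.32°

10.5 dB, 36.3°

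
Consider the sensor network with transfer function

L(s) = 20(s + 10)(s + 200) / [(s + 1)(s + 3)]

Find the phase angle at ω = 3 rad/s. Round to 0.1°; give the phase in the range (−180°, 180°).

At s = jω = j3:
zero (s+10): 10 + j3 → |·| = √(10²+3²) = √109 ≈ 10.44, ∠ = arctan(3/10) ≈ 16.70°
zero (s+200): 200 + j3 → |·| = √(200²+3²) = √40009 ≈ 200.02, ∠ = arctan(3/200) ≈ 0.86°
pole (s+1): 1 + j3 → |·| = √(1²+3²) = √10 ≈ 3.1623, ∠ = arctan(3/1) ≈ 71.57°
pole (s+3): 3 + j3 → |·| = √(3²+3²) = √18 ≈ 4.2426, ∠ = arctan(3/3) ≈ 45.00°
∠L = 17.56° − 116.57° = -99.01°

-99.0°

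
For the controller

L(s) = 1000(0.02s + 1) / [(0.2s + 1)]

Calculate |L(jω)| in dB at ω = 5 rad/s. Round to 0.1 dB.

57.0 dB

At ω = 5 rad/s:
zero (1 + j5·0.02) = 1 + j0.1 → |·| ≈ 1.005, ∠ ≈ 5.71°
pole (1 + j5·0.2) = 1 + j1 → |·| ≈ 1.4142, ∠ ≈ 45.00°
|L| = 1000 · 1.005 / (1.4142) ≈ 710.65
Gain = 20 log₁₀(710.65) ≈ 57.03 dB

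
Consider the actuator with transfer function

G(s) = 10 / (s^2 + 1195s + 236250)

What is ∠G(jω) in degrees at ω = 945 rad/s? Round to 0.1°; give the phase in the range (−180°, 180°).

-120.2°

Substitute s = j945:
Numerator: 10 = 10 + j0
Denominator: (j945)^2 + 1195(j945) + 236250 = -656775 + j1129275
|N| = √(10² + 0²) ≈ 10, ∠N ≈ 0.00°
|D| = √(656775² + 1129275²) ≈ 1.3064e+06, ∠D ≈ 120.18°
∠G = 0.00° − 120.18° = -120.18°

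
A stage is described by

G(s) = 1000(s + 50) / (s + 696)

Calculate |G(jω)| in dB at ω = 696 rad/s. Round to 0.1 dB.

At s = jω = j696:
zero (s+50): 50 + j696 → |·| = √(50²+696²) = √486916 ≈ 697.79, ∠ = arctan(696/50) ≈ 85.89°
pole (s+696): 696 + j696 → |·| = √(696²+696²) = √968832 ≈ 984.29, ∠ = arctan(696/696) ≈ 45.00°
|G| = 1000 · 697.79 / 984.29 ≈ 708.93
Gain = 20 log₁₀(708.93) ≈ 57.01 dB

57.0 dB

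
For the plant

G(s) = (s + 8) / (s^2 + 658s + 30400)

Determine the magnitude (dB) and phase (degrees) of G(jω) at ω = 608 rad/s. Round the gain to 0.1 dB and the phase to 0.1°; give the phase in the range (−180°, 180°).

-58.7 dB, -41.1°

Substitute s = j608:
Numerator: (j608) + 8 = 8 + j608
Denominator: (j608)^2 + 658(j608) + 30400 = -339264 + j400064
|N| = √(8² + 608²) ≈ 608.05, ∠N ≈ 89.25°
|D| = √(339264² + 400064²) ≈ 5.2455e+05, ∠D ≈ 130.30°
|G| = 608.05 / 5.2455e+05 ≈ 0.0011592
Gain = 20 log₁₀(0.0011592) ≈ -58.72 dB
∠G = 89.25° − 130.30° = -41.05°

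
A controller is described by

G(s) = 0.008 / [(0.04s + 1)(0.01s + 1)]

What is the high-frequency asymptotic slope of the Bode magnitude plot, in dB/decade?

Each pole contributes −20 dB/decade at high frequency; each zero contributes +20 dB/decade.
Net: 0 zero(s) − 2 pole(s) → -40 dB/decade.

-40 dB/decade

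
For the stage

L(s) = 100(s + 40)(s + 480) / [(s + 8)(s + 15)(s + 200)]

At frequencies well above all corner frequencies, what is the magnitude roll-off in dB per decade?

-20 dB/decade

Each pole contributes −20 dB/decade at high frequency; each zero contributes +20 dB/decade.
Net: 2 zero(s) − 3 pole(s) → -20 dB/decade.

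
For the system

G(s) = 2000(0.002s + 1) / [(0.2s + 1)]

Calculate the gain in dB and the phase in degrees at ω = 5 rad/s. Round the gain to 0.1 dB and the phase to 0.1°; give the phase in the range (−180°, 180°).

63.0 dB, -44.4°

At ω = 5 rad/s:
zero (1 + j5·0.002) = 1 + j0.01 → |·| ≈ 1, ∠ ≈ 0.57°
pole (1 + j5·0.2) = 1 + j1 → |·| ≈ 1.4142, ∠ ≈ 45.00°
|G| = 2000 · 1 / (1.4142) ≈ 1414.2
Gain = 20 log₁₀(1414.2) ≈ 63.01 dB
∠G = (0.57°) − (45.00°) = -44.43°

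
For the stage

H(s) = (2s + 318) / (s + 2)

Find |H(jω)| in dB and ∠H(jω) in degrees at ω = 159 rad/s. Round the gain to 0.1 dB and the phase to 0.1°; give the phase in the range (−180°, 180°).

Substitute s = j159:
Numerator: 2(j159) + 318 = 318 + j318
Denominator: (j159) + 2 = 2 + j159
|N| = √(318² + 318²) ≈ 449.72, ∠N ≈ 45.00°
|D| = √(2² + 159²) ≈ 159.01, ∠D ≈ 89.28°
|H| = 449.72 / 159.01 ≈ 2.8282
Gain = 20 log₁₀(2.8282) ≈ 9.03 dB
∠H = 45.00° − 89.28° = -44.28°

9.0 dB, -44.3°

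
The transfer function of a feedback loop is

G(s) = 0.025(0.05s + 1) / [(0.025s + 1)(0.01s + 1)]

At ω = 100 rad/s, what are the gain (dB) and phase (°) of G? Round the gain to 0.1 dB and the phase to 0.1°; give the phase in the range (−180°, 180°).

At ω = 100 rad/s:
zero (1 + j100·0.05) = 1 + j5 → |·| ≈ 5.099, ∠ ≈ 78.69°
pole (1 + j100·0.025) = 1 + j2.5 → |·| ≈ 2.6926, ∠ ≈ 68.20°
pole (1 + j100·0.01) = 1 + j1 → |·| ≈ 1.4142, ∠ ≈ 45.00°
|G| = 0.025 · 5.099 / (2.6926 · 1.4142) ≈ 0.033477
Gain = 20 log₁₀(0.033477) ≈ -29.51 dB
∠G = (78.69°) − (68.20° + 45.00°) = -34.51°

-29.5 dB, -34.5°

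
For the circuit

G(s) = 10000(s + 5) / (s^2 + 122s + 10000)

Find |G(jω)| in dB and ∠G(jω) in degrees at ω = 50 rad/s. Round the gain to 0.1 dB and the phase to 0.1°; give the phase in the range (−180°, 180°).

34.3 dB, 45.2°

At s = jω = j50:
zero (s+5): 5 + j50 → |·| = √(5²+50²) = √2525 ≈ 50.249, ∠ = arctan(50/5) ≈ 84.29°
quadratic: (j50)² + 122·j50 + 10000 = 7500 + j6100 → |·| ≈ 9667.5, ∠ ≈ 39.12°
|G| = 10000 · 50.249 / 9667.5 ≈ 51.977
Gain = 20 log₁₀(51.977) ≈ 34.32 dB
∠G = 84.29° − 39.12° = 45.17°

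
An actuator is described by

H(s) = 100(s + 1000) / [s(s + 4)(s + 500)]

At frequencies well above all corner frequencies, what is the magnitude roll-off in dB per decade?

Each pole contributes −20 dB/decade at high frequency; each zero contributes +20 dB/decade.
Net: 1 zero(s) − 3 pole(s) → -40 dB/decade.

-40 dB/decade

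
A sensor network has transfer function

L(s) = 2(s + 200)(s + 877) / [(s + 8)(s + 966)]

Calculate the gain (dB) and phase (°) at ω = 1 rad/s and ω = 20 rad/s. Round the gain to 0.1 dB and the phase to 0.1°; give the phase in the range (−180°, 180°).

ω = 1: 33.1 dB, -6.8°; ω = 20: 24.6 dB, -62.4°

At s = jω = j1:
zero (s+200): 200 + j1 → |·| = √(200²+1²) = √40001 ≈ 200, ∠ = arctan(1/200) ≈ 0.29°
zero (s+877): 877 + j1 → |·| = √(877²+1²) = √769130 ≈ 877, ∠ = arctan(1/877) ≈ 0.07°
pole (s+8): 8 + j1 → |·| = √(8²+1²) = √65 ≈ 8.0623, ∠ = arctan(1/8) ≈ 7.13°
pole (s+966): 966 + j1 → |·| = √(966²+1²) = √933157 ≈ 966, ∠ = arctan(1/966) ≈ 0.06°
|L| = 2 · 1.754e+05 / 7788.2 ≈ 45.043
Gain = 20 log₁₀(45.043) ≈ 33.07 dB
∠L = 0.36° − 7.19° = -6.83°

At s = jω = j20:
zero (s+200): 200 + j20 → |·| = √(200²+20²) = √40400 ≈ 201, ∠ = arctan(20/200) ≈ 5.71°
zero (s+877): 877 + j20 → |·| = √(877²+20²) = √769529 ≈ 877.23, ∠ = arctan(20/877) ≈ 1.31°
pole (s+8): 8 + j20 → |·| = √(8²+20²) = √464 ≈ 21.541, ∠ = arctan(20/8) ≈ 68.20°
pole (s+966): 966 + j20 → |·| = √(966²+20²) = √933556 ≈ 966.21, ∠ = arctan(20/966) ≈ 1.19°
|L| = 2 · 1.7632e+05 / 20813 ≈ 16.943
Gain = 20 log₁₀(16.943) ≈ 24.58 dB
∠L = 7.02° − 69.39° = -62.37°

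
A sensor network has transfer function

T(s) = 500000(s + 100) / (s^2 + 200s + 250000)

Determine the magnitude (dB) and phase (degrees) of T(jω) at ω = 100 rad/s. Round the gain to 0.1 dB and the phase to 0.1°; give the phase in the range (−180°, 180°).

At s = jω = j100:
zero (s+100): 100 + j100 → |·| = √(100²+100²) = √20000 ≈ 141.42, ∠ = arctan(100/100) ≈ 45.00°
quadratic: (j100)² + 200·j100 + 250000 = 240000 + j20000 → |·| ≈ 2.4083e+05, ∠ ≈ 4.76°
|T| = 500000 · 141.42 / 2.4083e+05 ≈ 293.61
Gain = 20 log₁₀(293.61) ≈ 49.36 dB
∠T = 45.00° − 4.76° = 40.24°

49.4 dB, 40.2°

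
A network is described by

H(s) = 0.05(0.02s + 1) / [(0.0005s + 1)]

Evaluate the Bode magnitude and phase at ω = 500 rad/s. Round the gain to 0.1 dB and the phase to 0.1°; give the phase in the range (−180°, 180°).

At ω = 500 rad/s:
zero (1 + j500·0.02) = 1 + j10 → |·| ≈ 10.05, ∠ ≈ 84.29°
pole (1 + j500·0.0005) = 1 + j0.25 → |·| ≈ 1.0308, ∠ ≈ 14.04°
|H| = 0.05 · 10.05 / (1.0308) ≈ 0.48749
Gain = 20 log₁₀(0.48749) ≈ -6.24 dB
∠H = (84.29°) − (14.04°) = 70.25°

-6.2 dB, 70.3°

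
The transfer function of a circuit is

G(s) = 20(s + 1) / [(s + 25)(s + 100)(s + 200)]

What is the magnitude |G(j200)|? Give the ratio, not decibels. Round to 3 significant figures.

At s = jω = j200:
zero (s+1): 1 + j200 → |·| = √(1²+200²) = √40001 ≈ 200, ∠ = arctan(200/1) ≈ 89.71°
pole (s+25): 25 + j200 → |·| = √(25²+200²) = √40625 ≈ 201.56, ∠ = arctan(200/25) ≈ 82.87°
pole (s+100): 100 + j200 → |·| = √(100²+200²) = √50000 ≈ 223.61, ∠ = arctan(200/100) ≈ 63.43°
pole (s+200): 200 + j200 → |·| = √(200²+200²) = √80000 ≈ 282.84, ∠ = arctan(200/200) ≈ 45.00°
|G| = 20 · 200 / 1.2748e+07 ≈ 0.00031377

0.000314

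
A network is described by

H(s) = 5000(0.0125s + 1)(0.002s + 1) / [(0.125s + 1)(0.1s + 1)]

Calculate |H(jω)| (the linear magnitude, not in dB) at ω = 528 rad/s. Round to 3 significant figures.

At ω = 528 rad/s:
zero (1 + j528·0.0125) = 1 + j6.6 → |·| ≈ 6.6753, ∠ ≈ 81.38°
zero (1 + j528·0.002) = 1 + j1.056 → |·| ≈ 1.4544, ∠ ≈ 46.56°
pole (1 + j528·0.125) = 1 + j66 → |·| ≈ 66.008, ∠ ≈ 89.13°
pole (1 + j528·0.1) = 1 + j52.8 → |·| ≈ 52.809, ∠ ≈ 88.91°
|H| = 5000 · 6.6753 · 1.4544 / (66.008 · 52.809) ≈ 13.926

13.9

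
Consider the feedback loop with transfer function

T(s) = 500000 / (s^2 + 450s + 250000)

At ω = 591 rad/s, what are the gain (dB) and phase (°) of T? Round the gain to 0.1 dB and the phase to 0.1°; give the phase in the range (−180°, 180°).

At s = jω = j591:
quadratic: (j591)² + 450·j591 + 250000 = -99281 + j265950 → |·| ≈ 2.8388e+05, ∠ ≈ 110.47°
|T| = 500000 / 2.8388e+05 ≈ 1.7613
Gain = 20 log₁₀(1.7613) ≈ 4.92 dB
∠T = 0.00° − 110.47° = -110.47°

4.9 dB, -110.5°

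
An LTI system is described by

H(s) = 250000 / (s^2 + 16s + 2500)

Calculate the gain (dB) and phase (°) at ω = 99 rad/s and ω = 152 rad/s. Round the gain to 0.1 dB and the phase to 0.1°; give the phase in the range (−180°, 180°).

At s = jω = j99:
quadratic: (j99)² + 16·j99 + 2500 = -7301 + j1584 → |·| ≈ 7470.9, ∠ ≈ 167.76°
|H| = 250000 / 7470.9 ≈ 33.463
Gain = 20 log₁₀(33.463) ≈ 30.49 dB
∠H = 0.00° − 167.76° = -167.76°

At s = jω = j152:
quadratic: (j152)² + 16·j152 + 2500 = -20604 + j2432 → |·| ≈ 20747, ∠ ≈ 173.27°
|H| = 250000 / 20747 ≈ 12.05
Gain = 20 log₁₀(12.05) ≈ 21.62 dB
∠H = 0.00° − 173.27° = -173.27°

ω = 99: 30.5 dB, -167.8°; ω = 152: 21.6 dB, -173.3°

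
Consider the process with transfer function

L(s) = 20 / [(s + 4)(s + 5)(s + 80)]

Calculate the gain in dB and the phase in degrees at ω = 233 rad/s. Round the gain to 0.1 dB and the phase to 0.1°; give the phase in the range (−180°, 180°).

-116.5 dB, 111.2°

At s = jω = j233:
pole (s+4): 4 + j233 → |·| = √(4²+233²) = √54305 ≈ 233.03, ∠ = arctan(233/4) ≈ 89.02°
pole (s+5): 5 + j233 → |·| = √(5²+233²) = √54314 ≈ 233.05, ∠ = arctan(233/5) ≈ 88.77°
pole (s+80): 80 + j233 → |·| = √(80²+233²) = √60689 ≈ 246.35, ∠ = arctan(233/80) ≈ 71.05°
|L| = 20 / 1.3379e+07 ≈ 1.4949e-06
Gain = 20 log₁₀(1.4949e-06) ≈ -116.51 dB
∠L = 0.00° − 248.84° = -248.84° ≡ 111.16° (principal value)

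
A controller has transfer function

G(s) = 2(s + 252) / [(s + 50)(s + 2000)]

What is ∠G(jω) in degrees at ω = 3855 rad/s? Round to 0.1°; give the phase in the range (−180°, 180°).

-65.6°

At s = jω = j3855:
zero (s+252): 252 + j3855 → |·| = √(252²+3855²) = √14924529 ≈ 3863.2, ∠ = arctan(3855/252) ≈ 86.26°
pole (s+50): 50 + j3855 → |·| = √(50²+3855²) = √14863525 ≈ 3855.3, ∠ = arctan(3855/50) ≈ 89.26°
pole (s+2000): 2000 + j3855 → |·| = √(2000²+3855²) = √18861025 ≈ 4342.9, ∠ = arctan(3855/2000) ≈ 62.58°
∠G = 86.26° − 151.84° = -65.58°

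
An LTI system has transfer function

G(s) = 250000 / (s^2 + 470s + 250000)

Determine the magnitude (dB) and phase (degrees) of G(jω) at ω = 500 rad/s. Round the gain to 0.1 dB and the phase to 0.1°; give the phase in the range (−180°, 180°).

0.5 dB, -90.0°

At s = jω = j500:
quadratic: (j500)² + 470·j500 + 250000 = 0 + j235000 → |·| ≈ 2.35e+05, ∠ ≈ 90.00°
|G| = 250000 / 2.35e+05 ≈ 1.0638
Gain = 20 log₁₀(1.0638) ≈ 0.54 dB
∠G = 0.00° − 90.00° = -90.00°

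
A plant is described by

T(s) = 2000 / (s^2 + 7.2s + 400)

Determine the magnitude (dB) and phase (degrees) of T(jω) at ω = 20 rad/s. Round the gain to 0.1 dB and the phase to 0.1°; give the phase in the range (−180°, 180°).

At s = jω = j20:
quadratic: (j20)² + 7.2·j20 + 400 = 0 + j144 → |·| ≈ 144, ∠ ≈ 90.00°
|T| = 2000 / 144 ≈ 13.889
Gain = 20 log₁₀(13.889) ≈ 22.85 dB
∠T = 0.00° − 90.00° = -90.00°

22.9 dB, -90.0°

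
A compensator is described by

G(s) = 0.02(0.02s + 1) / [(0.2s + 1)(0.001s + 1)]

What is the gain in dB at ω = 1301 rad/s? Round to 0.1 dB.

At ω = 1301 rad/s:
zero (1 + j1301·0.02) = 1 + j26.02 → |·| ≈ 26.039, ∠ ≈ 87.80°
pole (1 + j1301·0.2) = 1 + j260.2 → |·| ≈ 260.2, ∠ ≈ 89.78°
pole (1 + j1301·0.001) = 1 + j1.301 → |·| ≈ 1.6409, ∠ ≈ 52.45°
|G| = 0.02 · 26.039 / (260.2 · 1.6409) ≈ 0.0012197
Gain = 20 log₁₀(0.0012197) ≈ -58.27 dB

-58.3 dB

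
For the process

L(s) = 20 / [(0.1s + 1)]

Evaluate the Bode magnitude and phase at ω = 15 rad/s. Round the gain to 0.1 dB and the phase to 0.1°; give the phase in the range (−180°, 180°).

20.9 dB, -56.3°

At ω = 15 rad/s:
pole (1 + j15·0.1) = 1 + j1.5 → |·| ≈ 1.8028, ∠ ≈ 56.31°
|L| = 20 · 1 / (1.8028) ≈ 11.094
Gain = 20 log₁₀(11.094) ≈ 20.90 dB
∠L = (0°) − (56.31°) = -56.31°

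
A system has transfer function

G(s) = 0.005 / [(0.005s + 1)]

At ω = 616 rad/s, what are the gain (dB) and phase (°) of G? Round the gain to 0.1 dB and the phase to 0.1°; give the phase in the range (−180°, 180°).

-56.2 dB, -72.0°

At ω = 616 rad/s:
pole (1 + j616·0.005) = 1 + j3.08 → |·| ≈ 3.2383, ∠ ≈ 72.01°
|G| = 0.005 · 1 / (3.2383) ≈ 0.001544
Gain = 20 log₁₀(0.001544) ≈ -56.23 dB
∠G = (0°) − (72.01°) = -72.01°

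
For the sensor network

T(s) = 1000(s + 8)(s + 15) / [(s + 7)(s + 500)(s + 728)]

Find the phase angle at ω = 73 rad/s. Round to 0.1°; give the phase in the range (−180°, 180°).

63.6°

At s = jω = j73:
zero (s+8): 8 + j73 → |·| = √(8²+73²) = √5393 ≈ 73.437, ∠ = arctan(73/8) ≈ 83.75°
zero (s+15): 15 + j73 → |·| = √(15²+73²) = √5554 ≈ 74.525, ∠ = arctan(73/15) ≈ 78.39°
pole (s+7): 7 + j73 → |·| = √(7²+73²) = √5378 ≈ 73.335, ∠ = arctan(73/7) ≈ 84.52°
pole (s+500): 500 + j73 → |·| = √(500²+73²) = √255329 ≈ 505.3, ∠ = arctan(73/500) ≈ 8.31°
pole (s+728): 728 + j73 → |·| = √(728²+73²) = √535313 ≈ 731.65, ∠ = arctan(73/728) ≈ 5.73°
∠T = 162.14° − 98.56° = 63.58°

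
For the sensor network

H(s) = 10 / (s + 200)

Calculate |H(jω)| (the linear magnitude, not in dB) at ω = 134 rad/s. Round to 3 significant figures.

Substitute s = j134:
Numerator: 10 = 10 + j0
Denominator: (j134) + 200 = 200 + j134
|N| = √(10² + 0²) ≈ 10, ∠N ≈ 0.00°
|D| = √(200² + 134²) ≈ 240.74, ∠D ≈ 33.82°
|H| = 10 / 240.74 ≈ 0.041539

0.0415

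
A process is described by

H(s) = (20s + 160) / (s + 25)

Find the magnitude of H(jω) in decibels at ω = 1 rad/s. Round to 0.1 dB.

Substitute s = j1:
Numerator: 20(j1) + 160 = 160 + j20
Denominator: (j1) + 25 = 25 + j1
|N| = √(160² + 20²) ≈ 161.25, ∠N ≈ 7.13°
|D| = √(25² + 1²) ≈ 25.02, ∠D ≈ 2.29°
|H| = 161.25 / 25.02 ≈ 6.4448
Gain = 20 log₁₀(6.4448) ≈ 16.18 dB

16.2 dB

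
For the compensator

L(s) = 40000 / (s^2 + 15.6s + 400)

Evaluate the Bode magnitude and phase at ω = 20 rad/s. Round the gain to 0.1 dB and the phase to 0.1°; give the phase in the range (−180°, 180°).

42.2 dB, -90.0°

At s = jω = j20:
quadratic: (j20)² + 15.6·j20 + 400 = 0 + j312 → |·| ≈ 312, ∠ ≈ 90.00°
|L| = 40000 / 312 ≈ 128.21
Gain = 20 log₁₀(128.21) ≈ 42.16 dB
∠L = 0.00° − 90.00° = -90.00°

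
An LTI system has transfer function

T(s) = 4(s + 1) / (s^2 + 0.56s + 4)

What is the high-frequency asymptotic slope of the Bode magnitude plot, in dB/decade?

Each pole contributes −20 dB/decade at high frequency; each zero contributes +20 dB/decade.
Net: 1 zero(s) − 2 pole(s) → -20 dB/decade.

-20 dB/decade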